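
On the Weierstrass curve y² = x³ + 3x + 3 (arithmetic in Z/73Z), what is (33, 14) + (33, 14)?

(72, 46)

tangent at (33, 14): λ = (3·33² + 3)/(2·14) ≡ 58/28. 28⁻¹ ≡ 60 (mod 73), so λ ≡ 58·60 ≡ 49.
  x = λ² - 33 - 33 = 2401 - 66 ≡ 72; y = λ·(33 - 72) - 14 ≡ 46. → (72, 46)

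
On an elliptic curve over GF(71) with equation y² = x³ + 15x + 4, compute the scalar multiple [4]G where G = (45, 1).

(45, 1)

Repeated addition: build up to 4G.
2G: tangent at (45, 1): λ = (3·45² + 15)/(2·1) ≡ 55/2. 2⁻¹ ≡ 36 (mod 71) since 2·36 = 72 ≡ 1, so λ ≡ 55·36 ≡ 63.
  x = λ² - 45 - 45 = 3969 - 90 ≡ 45; y = λ·(45 - 45) - 1 ≡ 70. → (45, 70)
3G: (45, 70) + (45, 1): same x and y₁ ≡ -y₂, so the sum is O.
4G: O + (45, 1) = (45, 1) (identity).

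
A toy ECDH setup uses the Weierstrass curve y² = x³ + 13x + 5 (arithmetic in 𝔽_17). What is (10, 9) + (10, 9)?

(12, 11)

tangent at (10, 9): λ = (3·10² + 13)/(2·9) ≡ 7/1. 1⁻¹ ≡ 1 (mod 17), so λ ≡ 7·1 ≡ 7.
  x = λ² - 10 - 10 = 49 - 20 ≡ 12; y = λ·(10 - 12) - 9 ≡ 11. → (12, 11)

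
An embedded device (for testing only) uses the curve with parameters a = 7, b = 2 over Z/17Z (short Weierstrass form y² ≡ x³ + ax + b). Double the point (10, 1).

(10, 16)

tangent at (10, 1): λ = (3·10² + 7)/(2·1) ≡ 1/2. 2⁻¹ ≡ 9 (mod 17), so λ ≡ 1·9 ≡ 9.
  x = λ² - 10 - 10 = 81 - 20 ≡ 10; y = λ·(10 - 10) - 1 ≡ 16. → (10, 16)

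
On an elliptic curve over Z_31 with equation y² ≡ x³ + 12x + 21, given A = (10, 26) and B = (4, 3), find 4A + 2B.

First 4A:
Double-and-add on 4 = (100)₂. Start with A = (10, 26) for the leading 1-bit.
double: tangent at (10, 26): λ = (3·10² + 12)/(2·26) ≡ 2/21. 21⁻¹ ≡ 3 (mod 31), so λ ≡ 2·3 ≡ 6.
  x = λ² - 10 - 10 = 36 - 20 ≡ 16; y = λ·(10 - 16) - 26 ≡ 0. → (16, 0)
double: (16, 0) + (16, 0): same x and y₁ ≡ -y₂, so the sum is O.
4A = O.
Next 2B:
Repeated addition: build up to 2B.
2B: tangent at (4, 3): λ = (3·4² + 12)/(2·3) ≡ 29/6. 6⁻¹ ≡ 26 (mod 31), so λ ≡ 29·26 ≡ 10.
  x = λ² - 4 - 4 = 100 - 8 ≡ 30; y = λ·(4 - 30) - 3 ≡ 16. → (30, 16)
2B = (30, 16).
Finally 4A + 2B:
O + (30, 16) = (30, 16) (identity).

(30, 16)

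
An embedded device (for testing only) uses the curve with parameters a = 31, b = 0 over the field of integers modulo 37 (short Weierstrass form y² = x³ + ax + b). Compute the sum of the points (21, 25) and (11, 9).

(21, 25) + (11, 9). λ = (9 - 25)/(11 - 21) ≡ 21/27 mod 37. 27⁻¹ ≡ 11 (mod 37), so λ ≡ 9.
  x = λ² - 21 - 11 = 81 - 32 ≡ 12; y = λ·(21 - 12) - 25 ≡ 19. → (12, 19)

(12, 19)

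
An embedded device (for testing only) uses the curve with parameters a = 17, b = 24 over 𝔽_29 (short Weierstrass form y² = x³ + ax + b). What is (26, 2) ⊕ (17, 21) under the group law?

(8, 18)

(26, 2) + (17, 21). λ = (21 - 2)/(17 - 26) ≡ 19/20 mod 29. 20⁻¹ ≡ 16 (mod 29), so λ ≡ 14.
  x = λ² - 26 - 17 = 196 - 43 ≡ 8; y = λ·(26 - 8) - 2 ≡ 18. → (8, 18)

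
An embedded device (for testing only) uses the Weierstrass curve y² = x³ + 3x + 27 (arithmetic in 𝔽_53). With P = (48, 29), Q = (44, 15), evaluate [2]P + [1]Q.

First 2P:
Repeated addition: build up to 2P.
2P: tangent at (48, 29): λ = (3·48² + 3)/(2·29) ≡ 25/5. 5⁻¹ ≡ 32 (mod 53), so λ ≡ 25·32 ≡ 5.
  x = λ² - 48 - 48 = 25 - 96 ≡ 35; y = λ·(48 - 35) - 29 ≡ 36. → (35, 36)
2P = (35, 36).
Finally 2P + Q:
(35, 36) + (44, 15). λ = (15 - 36)/(44 - 35) ≡ 32/9 mod 53. 9⁻¹ ≡ 6 (mod 53), so λ ≡ 33.
  x = λ² - 35 - 44 = 1089 - 79 ≡ 3; y = λ·(35 - 3) - 36 ≡ 13. → (3, 13)

(3, 13)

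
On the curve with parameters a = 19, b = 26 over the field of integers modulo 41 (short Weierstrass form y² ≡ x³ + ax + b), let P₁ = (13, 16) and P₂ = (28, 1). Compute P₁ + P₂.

(1, 13)

(13, 16) + (28, 1). λ = (1 - 16)/(28 - 13) ≡ 26/15 mod 41. 15⁻¹ ≡ 11 (mod 41), so λ ≡ 40.
  x = λ² - 13 - 28 = 1600 - 41 ≡ 1; y = λ·(13 - 1) - 16 ≡ 13. → (1, 13)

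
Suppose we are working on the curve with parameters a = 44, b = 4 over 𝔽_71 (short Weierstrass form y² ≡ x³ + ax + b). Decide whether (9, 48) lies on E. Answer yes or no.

no

y² = 48² ≡ 32; x³ + 44x + 4 = 1129 ≡ 64 (mod 71). 32 ≠ 64.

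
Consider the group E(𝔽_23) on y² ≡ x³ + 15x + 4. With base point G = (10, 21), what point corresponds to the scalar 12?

(19, 8)

Double-and-add on 12 = (1100)₂. Start with G = (10, 21) for the leading 1-bit.
double: tangent at (10, 21): λ = (3·10² + 15)/(2·21) ≡ 16/19. 19⁻¹ ≡ 17 (mod 23), so λ ≡ 16·17 ≡ 19.
  x = λ² - 10 - 10 = 361 - 20 ≡ 19; y = λ·(10 - 19) - 21 ≡ 15. → (19, 15)
add G: (19, 15) + (10, 21). λ = (21 - 15)/(10 - 19) ≡ 6/14 mod 23. 14⁻¹ ≡ 5 (mod 23), so λ ≡ 7.
  x = λ² - 19 - 10 = 49 - 29 ≡ 20; y = λ·(19 - 20) - 15 ≡ 1. → (20, 1)
double: tangent at (20, 1): λ = (3·20² + 15)/(2·1) ≡ 19/2. 2⁻¹ ≡ 12 (mod 23), so λ ≡ 19·12 ≡ 21.
  x = λ² - 20 - 20 = 441 - 40 ≡ 10; y = λ·(20 - 10) - 1 ≡ 2. → (10, 2)
double: tangent at (10, 2): λ = (3·10² + 15)/(2·2) ≡ 16/4. 4⁻¹ ≡ 6 (mod 23) since 4·6 = 24 ≡ 1, so λ ≡ 16·6 ≡ 4.
  x = λ² - 10 - 10 = 16 - 20 ≡ 19; y = λ·(10 - 19) - 2 ≡ 8. → (19, 8)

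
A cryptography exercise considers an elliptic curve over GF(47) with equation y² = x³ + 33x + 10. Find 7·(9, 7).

(44, 42)

Write Q = (9, 7).
Repeated addition: build up to 7Q.
2Q: tangent at (9, 7): λ = (3·9² + 33)/(2·7) ≡ 41/14. 14⁻¹ ≡ 37 (mod 47), so λ ≡ 41·37 ≡ 13.
  x = λ² - 9 - 9 = 169 - 18 ≡ 10; y = λ·(9 - 10) - 7 ≡ 27. → (10, 27)
3Q: (10, 27) + (9, 7). λ = (7 - 27)/(9 - 10) ≡ 27/46 mod 47. 46⁻¹ ≡ 46 (mod 47), so λ ≡ 20.
  x = λ² - 10 - 9 = 400 - 19 ≡ 5; y = λ·(10 - 5) - 27 ≡ 26. → (5, 26)
4Q: (5, 26) + (9, 7). λ = (7 - 26)/(9 - 5) ≡ 28/4 mod 47. 4⁻¹ ≡ 12 (mod 47) since 4·12 = 48 ≡ 1, so λ ≡ 7.
  x = λ² - 5 - 9 = 49 - 14 ≡ 35; y = λ·(5 - 35) - 26 ≡ 46. → (35, 46)
5Q: (35, 46) + (9, 7). λ = (7 - 46)/(9 - 35) ≡ 8/21 mod 47. 21⁻¹ ≡ 9 (mod 47), so λ ≡ 25.
  x = λ² - 35 - 9 = 625 - 44 ≡ 17; y = λ·(35 - 17) - 46 ≡ 28. → (17, 28)
6Q: (17, 28) + (9, 7). λ = (7 - 28)/(9 - 17) ≡ 26/39 mod 47. 39⁻¹ ≡ 41 (mod 47), so λ ≡ 32.
  x = λ² - 17 - 9 = 1024 - 26 ≡ 11; y = λ·(17 - 11) - 28 ≡ 23. → (11, 23)
7Q: (11, 23) + (9, 7). λ = (7 - 23)/(9 - 11) ≡ 31/45 mod 47. 45⁻¹ ≡ 23 (mod 47) since 45·23 = 1035 ≡ 1, so λ ≡ 8.
  x = λ² - 11 - 9 = 64 - 20 ≡ 44; y = λ·(11 - 44) - 23 ≡ 42. → (44, 42)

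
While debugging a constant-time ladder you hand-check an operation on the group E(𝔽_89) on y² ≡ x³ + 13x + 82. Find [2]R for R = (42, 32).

(39, 79)

tangent at (42, 32): λ = (3·42² + 13)/(2·32) ≡ 54/64. 64⁻¹ ≡ 32 (mod 89), so λ ≡ 54·32 ≡ 37.
  x = λ² - 42 - 42 = 1369 - 84 ≡ 39; y = λ·(42 - 39) - 32 ≡ 79. → (39, 79)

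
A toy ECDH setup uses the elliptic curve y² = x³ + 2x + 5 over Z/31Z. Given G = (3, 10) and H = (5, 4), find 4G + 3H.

First 4G:
Double-and-add on 4 = (100)₂. Start with G = (3, 10) for the leading 1-bit.
double: tangent at (3, 10): λ = (3·3² + 2)/(2·10) ≡ 29/20. 20⁻¹ ≡ 14 (mod 31), so λ ≡ 29·14 ≡ 3.
  x = λ² - 3 - 3 = 9 - 6 ≡ 3; y = λ·(3 - 3) - 10 ≡ 21. → (3, 21)
double: tangent at (3, 21): λ = (3·3² + 2)/(2·21) ≡ 29/11. 11⁻¹ ≡ 17 (mod 31), so λ ≡ 29·17 ≡ 28.
  x = λ² - 3 - 3 = 784 - 6 ≡ 3; y = λ·(3 - 3) - 21 ≡ 10. → (3, 10)
4G = (3, 10).
Next 3H:
Repeated addition: build up to 3H.
2H: tangent at (5, 4): λ = (3·5² + 2)/(2·4) ≡ 15/8. 8⁻¹ ≡ 4 (mod 31), so λ ≡ 15·4 ≡ 29.
  x = λ² - 5 - 5 = 841 - 10 ≡ 25; y = λ·(5 - 25) - 4 ≡ 5. → (25, 5)
3H: (25, 5) + (5, 4). λ = (4 - 5)/(5 - 25) ≡ 30/11 mod 31. 11⁻¹ ≡ 17 (mod 31), so λ ≡ 14.
  x = λ² - 25 - 5 = 196 - 30 ≡ 11; y = λ·(25 - 11) - 5 ≡ 5. → (11, 5)
3H = (11, 5).
Finally 4G + 3H:
(3, 10) + (11, 5). λ = (5 - 10)/(11 - 3) ≡ 26/8 mod 31. 8⁻¹ ≡ 4 (mod 31), so λ ≡ 11.
  x = λ² - 3 - 11 = 121 - 14 ≡ 14; y = λ·(3 - 14) - 10 ≡ 24. → (14, 24)

(14, 24)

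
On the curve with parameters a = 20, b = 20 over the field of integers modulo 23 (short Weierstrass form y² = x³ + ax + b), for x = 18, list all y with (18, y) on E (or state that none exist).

x³ + 20x + 20 = 6212 ≡ 2 (mod 23).
Square roots of 2 mod 23: 5 and 18 (since 5² = 25 ≡ 2).

5, 18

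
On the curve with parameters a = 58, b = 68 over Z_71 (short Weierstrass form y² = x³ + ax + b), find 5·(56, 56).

(13, 45)

Write P = (56, 56).
Double-and-add on 5 = (101)₂. Start with P = (56, 56) for the leading 1-bit.
double: tangent at (56, 56): λ = (3·56² + 58)/(2·56) ≡ 23/41. 41⁻¹ ≡ 26 (mod 71) since 41·26 = 1066 ≡ 1, so λ ≡ 23·26 ≡ 30.
  x = λ² - 56 - 56 = 900 - 112 ≡ 7; y = λ·(56 - 7) - 56 ≡ 65. → (7, 65)
double: tangent at (7, 65): λ = (3·7² + 58)/(2·65) ≡ 63/59. 59⁻¹ ≡ 65 (mod 71) since 59·65 = 3835 ≡ 1, so λ ≡ 63·65 ≡ 48.
  x = λ² - 7 - 7 = 2304 - 14 ≡ 18; y = λ·(7 - 18) - 65 ≡ 46. → (18, 46)
add P: (18, 46) + (56, 56). λ = (56 - 46)/(56 - 18) ≡ 10/38 mod 71. 38⁻¹ ≡ 43 (mod 71) since 38·43 = 1634 ≡ 1, so λ ≡ 4.
  x = λ² - 18 - 56 = 16 - 74 ≡ 13; y = λ·(18 - 13) - 46 ≡ 45. → (13, 45)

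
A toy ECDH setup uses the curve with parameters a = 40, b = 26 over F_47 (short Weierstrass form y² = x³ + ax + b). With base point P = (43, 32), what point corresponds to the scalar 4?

(35, 36)

Repeated addition: build up to 4P.
2P: tangent at (43, 32): λ = (3·43² + 40)/(2·32) ≡ 41/17. 17⁻¹ ≡ 36 (mod 47) since 17·36 = 612 ≡ 1, so λ ≡ 41·36 ≡ 19.
  x = λ² - 43 - 43 = 361 - 86 ≡ 40; y = λ·(43 - 40) - 32 ≡ 25. → (40, 25)
3P: (40, 25) + (43, 32). λ = (32 - 25)/(43 - 40) ≡ 7/3 mod 47. 3⁻¹ ≡ 16 (mod 47), so λ ≡ 18.
  x = λ² - 40 - 43 = 324 - 83 ≡ 6; y = λ·(40 - 6) - 25 ≡ 23. → (6, 23)
4P: (6, 23) + (43, 32). λ = (32 - 23)/(43 - 6) ≡ 9/37 mod 47. 37⁻¹ ≡ 14 (mod 47), so λ ≡ 32.
  x = λ² - 6 - 43 = 1024 - 49 ≡ 35; y = λ·(6 - 35) - 23 ≡ 36. → (35, 36)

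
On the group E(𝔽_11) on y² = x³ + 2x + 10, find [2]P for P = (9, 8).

(7, 2)

tangent at (9, 8): λ = (3·9² + 2)/(2·8) ≡ 3/5. 5⁻¹ ≡ 9 (mod 11) since 5·9 = 45 ≡ 1, so λ ≡ 3·9 ≡ 5.
  x = λ² - 9 - 9 = 25 - 18 ≡ 7; y = λ·(9 - 7) - 8 ≡ 2. → (7, 2)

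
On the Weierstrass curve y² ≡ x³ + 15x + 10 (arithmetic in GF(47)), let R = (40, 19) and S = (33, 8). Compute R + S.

(11, 40)

(40, 19) + (33, 8). λ = (8 - 19)/(33 - 40) ≡ 36/40 mod 47. 40⁻¹ ≡ 20 (mod 47), so λ ≡ 15.
  x = λ² - 40 - 33 = 225 - 73 ≡ 11; y = λ·(40 - 11) - 19 ≡ 40. → (11, 40)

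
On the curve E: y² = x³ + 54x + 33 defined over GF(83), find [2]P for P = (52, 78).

tangent at (52, 78): λ = (3·52² + 54)/(2·78) ≡ 32/73. 73⁻¹ ≡ 58 (mod 83), so λ ≡ 32·58 ≡ 30.
  x = λ² - 52 - 52 = 900 - 104 ≡ 49; y = λ·(52 - 49) - 78 ≡ 12. → (49, 12)

(49, 12)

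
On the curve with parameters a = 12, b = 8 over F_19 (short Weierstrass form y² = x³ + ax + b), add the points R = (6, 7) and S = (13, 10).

(6, 7) + (13, 10). λ = (10 - 7)/(13 - 6) ≡ 3/7 mod 19. 7⁻¹ ≡ 11 (mod 19), so λ ≡ 14.
  x = λ² - 6 - 13 = 196 - 19 ≡ 6; y = λ·(6 - 6) - 7 ≡ 12. → (6, 12)

(6, 12)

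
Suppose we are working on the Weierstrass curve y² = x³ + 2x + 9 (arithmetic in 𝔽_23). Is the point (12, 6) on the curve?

yes

y² = 6² ≡ 13; x³ + 2x + 9 = 1761 ≡ 13 (mod 23). 13 = 13.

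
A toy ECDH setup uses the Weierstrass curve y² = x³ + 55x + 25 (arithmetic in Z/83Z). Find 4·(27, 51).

Write P = (27, 51).
Double-and-add on 4 = (100)₂. Start with P = (27, 51) for the leading 1-bit.
double: tangent at (27, 51): λ = (3·27² + 55)/(2·51) ≡ 1/19. 19⁻¹ ≡ 35 (mod 83) since 19·35 = 665 ≡ 1, so λ ≡ 1·35 ≡ 35.
  x = λ² - 27 - 27 = 1225 - 54 ≡ 9; y = λ·(27 - 9) - 51 ≡ 81. → (9, 81)
double: tangent at (9, 81): λ = (3·9² + 55)/(2·81) ≡ 49/79. 79⁻¹ ≡ 62 (mod 83), so λ ≡ 49·62 ≡ 50.
  x = λ² - 9 - 9 = 2500 - 18 ≡ 75; y = λ·(9 - 75) - 81 ≡ 22. → (75, 22)

(75, 22)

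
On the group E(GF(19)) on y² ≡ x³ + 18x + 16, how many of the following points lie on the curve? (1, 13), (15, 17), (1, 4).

1

(1, 13): 13² ≡ 17, rhs ≡ 16 → off.
(15, 17): 17² ≡ 4, rhs ≡ 13 → off.
(1, 4): 4² ≡ 16, rhs ≡ 16 → on.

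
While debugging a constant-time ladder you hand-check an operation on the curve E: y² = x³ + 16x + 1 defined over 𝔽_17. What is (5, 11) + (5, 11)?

tangent at (5, 11): λ = (3·5² + 16)/(2·11) ≡ 6/5. 5⁻¹ ≡ 7 (mod 17), so λ ≡ 6·7 ≡ 8.
  x = λ² - 5 - 5 = 64 - 10 ≡ 3; y = λ·(5 - 3) - 11 ≡ 5. → (3, 5)

(3, 5)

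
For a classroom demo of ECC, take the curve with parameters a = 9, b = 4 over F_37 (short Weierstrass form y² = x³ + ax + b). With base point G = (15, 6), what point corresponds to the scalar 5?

(3, 13)

Double-and-add on 5 = (101)₂. Start with G = (15, 6) for the leading 1-bit.
double: tangent at (15, 6): λ = (3·15² + 9)/(2·6) ≡ 18/12. 12⁻¹ ≡ 34 (mod 37), so λ ≡ 18·34 ≡ 20.
  x = λ² - 15 - 15 = 400 - 30 ≡ 0; y = λ·(15 - 0) - 6 ≡ 35. → (0, 35)
double: tangent at (0, 35): λ = (3·0² + 9)/(2·35) ≡ 9/33. 33⁻¹ ≡ 9 (mod 37), so λ ≡ 9·9 ≡ 7.
  x = λ² - 0 - 0 = 49 - 0 ≡ 12; y = λ·(0 - 12) - 35 ≡ 29. → (12, 29)
add G: (12, 29) + (15, 6). λ = (6 - 29)/(15 - 12) ≡ 14/3 mod 37. 3⁻¹ ≡ 25 (mod 37), so λ ≡ 17.
  x = λ² - 12 - 15 = 289 - 27 ≡ 3; y = λ·(12 - 3) - 29 ≡ 13. → (3, 13)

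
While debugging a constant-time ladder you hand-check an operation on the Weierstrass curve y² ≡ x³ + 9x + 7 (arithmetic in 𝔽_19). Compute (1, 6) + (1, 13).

The two points share x = 1 and their y-coordinates satisfy 6 + 13 ≡ 0 (mod 19), so they are inverses. Their sum is O.

O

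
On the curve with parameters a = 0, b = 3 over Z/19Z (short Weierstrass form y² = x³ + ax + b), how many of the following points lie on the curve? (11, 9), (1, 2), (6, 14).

(11, 9): 9² ≡ 5, rhs ≡ 4 → off.
(1, 2): 2² ≡ 4, rhs ≡ 4 → on.
(6, 14): 14² ≡ 6, rhs ≡ 10 → off.

1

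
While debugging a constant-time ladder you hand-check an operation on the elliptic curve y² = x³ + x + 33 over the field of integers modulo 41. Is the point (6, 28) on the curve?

no

y² = 28² ≡ 5; x³ + 1x + 33 = 255 ≡ 9 (mod 41). 5 ≠ 9.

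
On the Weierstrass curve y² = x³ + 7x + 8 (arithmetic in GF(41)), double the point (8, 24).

(9, 12)

tangent at (8, 24): λ = (3·8² + 7)/(2·24) ≡ 35/7. 7⁻¹ ≡ 6 (mod 41) since 7·6 = 42 ≡ 1, so λ ≡ 35·6 ≡ 5.
  x = λ² - 8 - 8 = 25 - 16 ≡ 9; y = λ·(8 - 9) - 24 ≡ 12. → (9, 12)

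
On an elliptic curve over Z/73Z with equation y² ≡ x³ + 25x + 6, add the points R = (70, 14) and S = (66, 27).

(70, 14) + (66, 27). λ = (27 - 14)/(66 - 70) ≡ 13/69 mod 73. 69⁻¹ ≡ 18 (mod 73), so λ ≡ 15.
  x = λ² - 70 - 66 = 225 - 136 ≡ 16; y = λ·(70 - 16) - 14 ≡ 66. → (16, 66)

(16, 66)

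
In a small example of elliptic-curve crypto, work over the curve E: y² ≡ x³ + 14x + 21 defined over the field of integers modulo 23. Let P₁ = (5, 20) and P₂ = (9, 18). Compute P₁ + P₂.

(5, 20) + (9, 18). λ = (18 - 20)/(9 - 5) ≡ 21/4 mod 23. 4⁻¹ ≡ 6 (mod 23), so λ ≡ 11.
  x = λ² - 5 - 9 = 121 - 14 ≡ 15; y = λ·(5 - 15) - 20 ≡ 8. → (15, 8)

(15, 8)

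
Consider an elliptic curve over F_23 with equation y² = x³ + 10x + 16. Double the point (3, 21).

tangent at (3, 21): λ = (3·3² + 10)/(2·21) ≡ 14/19. 19⁻¹ ≡ 17 (mod 23) since 19·17 = 323 ≡ 1, so λ ≡ 14·17 ≡ 8.
  x = λ² - 3 - 3 = 64 - 6 ≡ 12; y = λ·(3 - 12) - 21 ≡ 22. → (12, 22)

(12, 22)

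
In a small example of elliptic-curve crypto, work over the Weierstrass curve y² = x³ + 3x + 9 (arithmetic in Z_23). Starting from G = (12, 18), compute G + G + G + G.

(14, 9)

Repeated addition: build up to 4G.
2G: tangent at (12, 18): λ = (3·12² + 3)/(2·18) ≡ 21/13. 13⁻¹ ≡ 16 (mod 23), so λ ≡ 21·16 ≡ 14.
  x = λ² - 12 - 12 = 196 - 24 ≡ 11; y = λ·(12 - 11) - 18 ≡ 19. → (11, 19)
3G: (11, 19) + (12, 18). λ = (18 - 19)/(12 - 11) ≡ 22/1 mod 23. 1⁻¹ ≡ 1 (mod 23) since 1·1 = 1 ≡ 1, so λ ≡ 22.
  x = λ² - 11 - 12 = 484 - 23 ≡ 1; y = λ·(11 - 1) - 19 ≡ 17. → (1, 17)
4G: (1, 17) + (12, 18). λ = (18 - 17)/(12 - 1) ≡ 1/11 mod 23. 11⁻¹ ≡ 21 (mod 23), so λ ≡ 21.
  x = λ² - 1 - 12 = 441 - 13 ≡ 14; y = λ·(1 - 14) - 17 ≡ 9. → (14, 9)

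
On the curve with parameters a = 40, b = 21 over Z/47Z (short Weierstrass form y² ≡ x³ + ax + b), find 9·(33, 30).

O

Write Q = (33, 30).
Repeated addition: build up to 9Q.
2Q: tangent at (33, 30): λ = (3·33² + 40)/(2·30) ≡ 17/13. 13⁻¹ ≡ 29 (mod 47), so λ ≡ 17·29 ≡ 23.
  x = λ² - 33 - 33 = 529 - 66 ≡ 40; y = λ·(33 - 40) - 30 ≡ 44. → (40, 44)
3Q: (40, 44) + (33, 30). λ = (30 - 44)/(33 - 40) ≡ 33/40 mod 47. 40⁻¹ ≡ 20 (mod 47) since 40·20 = 800 ≡ 1, so λ ≡ 2.
  x = λ² - 40 - 33 = 4 - 73 ≡ 25; y = λ·(40 - 25) - 44 ≡ 33. → (25, 33)
4Q: (25, 33) + (33, 30). λ = (30 - 33)/(33 - 25) ≡ 44/8 mod 47. 8⁻¹ ≡ 6 (mod 47), so λ ≡ 29.
  x = λ² - 25 - 33 = 841 - 58 ≡ 31; y = λ·(25 - 31) - 33 ≡ 28. → (31, 28)
5Q: (31, 28) + (33, 30). λ = (30 - 28)/(33 - 31) ≡ 2/2 mod 47. 2⁻¹ ≡ 24 (mod 47), so λ ≡ 1.
  x = λ² - 31 - 33 = 1 - 64 ≡ 31; y = λ·(31 - 31) - 28 ≡ 19. → (31, 19)
6Q: (31, 19) + (33, 30). λ = (30 - 19)/(33 - 31) ≡ 11/2 mod 47. 2⁻¹ ≡ 24 (mod 47), so λ ≡ 29.
  x = λ² - 31 - 33 = 841 - 64 ≡ 25; y = λ·(31 - 25) - 19 ≡ 14. → (25, 14)
7Q: (25, 14) + (33, 30). λ = (30 - 14)/(33 - 25) ≡ 16/8 mod 47. 8⁻¹ ≡ 6 (mod 47) since 8·6 = 48 ≡ 1, so λ ≡ 2.
  x = λ² - 25 - 33 = 4 - 58 ≡ 40; y = λ·(25 - 40) - 14 ≡ 3. → (40, 3)
8Q: (40, 3) + (33, 30). λ = (30 - 3)/(33 - 40) ≡ 27/40 mod 47. 40⁻¹ ≡ 20 (mod 47), so λ ≡ 23.
  x = λ² - 40 - 33 = 529 - 73 ≡ 33; y = λ·(40 - 33) - 3 ≡ 17. → (33, 17)
9Q: (33, 17) + (33, 30): same x and y₁ ≡ -y₂, so the sum is O.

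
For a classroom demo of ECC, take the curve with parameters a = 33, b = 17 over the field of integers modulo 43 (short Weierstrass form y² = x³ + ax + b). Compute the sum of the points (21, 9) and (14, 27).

(21, 9) + (14, 27). λ = (27 - 9)/(14 - 21) ≡ 18/36 mod 43. 36⁻¹ ≡ 6 (mod 43) since 36·6 = 216 ≡ 1, so λ ≡ 22.
  x = λ² - 21 - 14 = 484 - 35 ≡ 19; y = λ·(21 - 19) - 9 ≡ 35. → (19, 35)

(19, 35)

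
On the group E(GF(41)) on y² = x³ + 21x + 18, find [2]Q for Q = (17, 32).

(40, 23)

tangent at (17, 32): λ = (3·17² + 21)/(2·32) ≡ 27/23. 23⁻¹ ≡ 25 (mod 41) since 23·25 = 575 ≡ 1, so λ ≡ 27·25 ≡ 19.
  x = λ² - 17 - 17 = 361 - 34 ≡ 40; y = λ·(17 - 40) - 32 ≡ 23. → (40, 23)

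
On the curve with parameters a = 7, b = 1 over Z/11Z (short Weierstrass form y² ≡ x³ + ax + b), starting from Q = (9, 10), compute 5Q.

(9, 1)

Double-and-add on 5 = (101)₂. Start with Q = (9, 10) for the leading 1-bit.
double: tangent at (9, 10): λ = (3·9² + 7)/(2·10) ≡ 8/9. 9⁻¹ ≡ 5 (mod 11), so λ ≡ 8·5 ≡ 7.
  x = λ² - 9 - 9 = 49 - 18 ≡ 9; y = λ·(9 - 9) - 10 ≡ 1. → (9, 1)
double: tangent at (9, 1): λ = (3·9² + 7)/(2·1) ≡ 8/2. 2⁻¹ ≡ 6 (mod 11), so λ ≡ 8·6 ≡ 4.
  x = λ² - 9 - 9 = 16 - 18 ≡ 9; y = λ·(9 - 9) - 1 ≡ 10. → (9, 10)
add Q: tangent at (9, 10): λ = (3·9² + 7)/(2·10) ≡ 8/9. 9⁻¹ ≡ 5 (mod 11), so λ ≡ 8·5 ≡ 7.
  x = λ² - 9 - 9 = 49 - 18 ≡ 9; y = λ·(9 - 9) - 10 ≡ 1. → (9, 1)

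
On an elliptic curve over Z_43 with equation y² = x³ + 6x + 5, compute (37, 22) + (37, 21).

O

The two points share x = 37 and their y-coordinates satisfy 22 + 21 ≡ 0 (mod 43), so they are inverses. Their sum is 𝒪.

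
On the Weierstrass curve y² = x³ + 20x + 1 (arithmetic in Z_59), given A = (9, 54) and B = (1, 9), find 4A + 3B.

First 4A:
Double-and-add on 4 = (100)₂. Start with A = (9, 54) for the leading 1-bit.
double: tangent at (9, 54): λ = (3·9² + 20)/(2·54) ≡ 27/49. 49⁻¹ ≡ 53 (mod 59), so λ ≡ 27·53 ≡ 15.
  x = λ² - 9 - 9 = 225 - 18 ≡ 30; y = λ·(9 - 30) - 54 ≡ 44. → (30, 44)
double: tangent at (30, 44): λ = (3·30² + 20)/(2·44) ≡ 6/29. 29⁻¹ ≡ 57 (mod 59), so λ ≡ 6·57 ≡ 47.
  x = λ² - 30 - 30 = 2209 - 60 ≡ 25; y = λ·(30 - 25) - 44 ≡ 14. → (25, 14)
4A = (25, 14).
Next 3B:
Repeated addition: build up to 3B.
2B: tangent at (1, 9): λ = (3·1² + 20)/(2·9) ≡ 23/18. 18⁻¹ ≡ 23 (mod 59), so λ ≡ 23·23 ≡ 57.
  x = λ² - 1 - 1 = 3249 - 2 ≡ 2; y = λ·(1 - 2) - 9 ≡ 52. → (2, 52)
3B: (2, 52) + (1, 9). λ = (9 - 52)/(1 - 2) ≡ 16/58 mod 59. 58⁻¹ ≡ 58 (mod 59), so λ ≡ 43.
  x = λ² - 2 - 1 = 1849 - 3 ≡ 17; y = λ·(2 - 17) - 52 ≡ 11. → (17, 11)
3B = (17, 11).
Finally 4A + 3B:
(25, 14) + (17, 11). λ = (11 - 14)/(17 - 25) ≡ 56/51 mod 59. 51⁻¹ ≡ 22 (mod 59) since 51·22 = 1122 ≡ 1, so λ ≡ 52.
  x = λ² - 25 - 17 = 2704 - 42 ≡ 7; y = λ·(25 - 7) - 14 ≡ 37. → (7, 37)

(7, 37)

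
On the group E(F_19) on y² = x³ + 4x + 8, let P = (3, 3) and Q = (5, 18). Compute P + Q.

(3, 3) + (5, 18). λ = (18 - 3)/(5 - 3) ≡ 15/2 mod 19. 2⁻¹ ≡ 10 (mod 19), so λ ≡ 17.
  x = λ² - 3 - 5 = 289 - 8 ≡ 15; y = λ·(3 - 15) - 3 ≡ 2. → (15, 2)

(15, 2)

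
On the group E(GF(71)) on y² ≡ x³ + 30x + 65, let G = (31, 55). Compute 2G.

(47, 17)

tangent at (31, 55): λ = (3·31² + 30)/(2·55) ≡ 2/39. 39⁻¹ ≡ 51 (mod 71) since 39·51 = 1989 ≡ 1, so λ ≡ 2·51 ≡ 31.
  x = λ² - 31 - 31 = 961 - 62 ≡ 47; y = λ·(31 - 47) - 55 ≡ 17. → (47, 17)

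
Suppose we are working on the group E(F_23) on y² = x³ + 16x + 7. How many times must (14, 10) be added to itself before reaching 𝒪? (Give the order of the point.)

2P: tangent at (14, 10): λ = (3·14² + 16)/(2·10) ≡ 6/20. 20⁻¹ ≡ 15 (mod 23), so λ ≡ 6·15 ≡ 21.
  x = λ² - 14 - 14 = 441 - 28 ≡ 22; y = λ·(14 - 22) - 10 ≡ 6. → (22, 6)
3P: (22, 6) + (14, 10). λ = (10 - 6)/(14 - 22) ≡ 4/15 mod 23. 15⁻¹ ≡ 20 (mod 23) since 15·20 = 300 ≡ 1, so λ ≡ 11.
  x = λ² - 22 - 14 = 121 - 36 ≡ 16; y = λ·(22 - 16) - 6 ≡ 14. → (16, 14)
4P: (16, 14) + (14, 10). λ = (10 - 14)/(14 - 16) ≡ 19/21 mod 23. 21⁻¹ ≡ 11 (mod 23), so λ ≡ 2.
  x = λ² - 16 - 14 = 4 - 30 ≡ 20; y = λ·(16 - 20) - 14 ≡ 1. → (20, 1)
5P: (20, 1) + (14, 10). λ = (10 - 1)/(14 - 20) ≡ 9/17 mod 23. 17⁻¹ ≡ 19 (mod 23), so λ ≡ 10.
  x = λ² - 20 - 14 = 100 - 34 ≡ 20; y = λ·(20 - 20) - 1 ≡ 22. → (20, 22)
6P: (20, 22) + (14, 10). λ = (10 - 22)/(14 - 20) ≡ 11/17 mod 23. 17⁻¹ ≡ 19 (mod 23) since 17·19 = 323 ≡ 1, so λ ≡ 2.
  x = λ² - 20 - 14 = 4 - 34 ≡ 16; y = λ·(20 - 16) - 22 ≡ 9. → (16, 9)
7P: (16, 9) + (14, 10). λ = (10 - 9)/(14 - 16) ≡ 1/21 mod 23. 21⁻¹ ≡ 11 (mod 23), so λ ≡ 11.
  x = λ² - 16 - 14 = 121 - 30 ≡ 22; y = λ·(16 - 22) - 9 ≡ 17. → (22, 17)
8P: (22, 17) + (14, 10). λ = (10 - 17)/(14 - 22) ≡ 16/15 mod 23. 15⁻¹ ≡ 20 (mod 23), so λ ≡ 21.
  x = λ² - 22 - 14 = 441 - 36 ≡ 14; y = λ·(22 - 14) - 17 ≡ 13. → (14, 13)
9P: (14, 13) + (14, 10): same x and y₁ ≡ -y₂, so the sum is 𝒪.
9P = 𝒪, so the order is 9.

9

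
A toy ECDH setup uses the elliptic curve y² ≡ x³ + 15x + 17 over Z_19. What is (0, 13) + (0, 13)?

tangent at (0, 13): λ = (3·0² + 15)/(2·13) ≡ 15/7. 7⁻¹ ≡ 11 (mod 19), so λ ≡ 15·11 ≡ 13.
  x = λ² - 0 - 0 = 169 - 0 ≡ 17; y = λ·(0 - 17) - 13 ≡ 13. → (17, 13)

(17, 13)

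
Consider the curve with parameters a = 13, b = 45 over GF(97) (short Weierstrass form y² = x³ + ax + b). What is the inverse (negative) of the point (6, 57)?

-(6, 57) = (6, -57 mod 97) = (6, 40).

(6, 40)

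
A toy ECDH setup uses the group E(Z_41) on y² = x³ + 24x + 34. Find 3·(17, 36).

Write Q = (17, 36).
Repeated addition: build up to 3Q.
2Q: tangent at (17, 36): λ = (3·17² + 24)/(2·36) ≡ 30/31. 31⁻¹ ≡ 4 (mod 41), so λ ≡ 30·4 ≡ 38.
  x = λ² - 17 - 17 = 1444 - 34 ≡ 16; y = λ·(17 - 16) - 36 ≡ 2. → (16, 2)
3Q: (16, 2) + (17, 36). λ = (36 - 2)/(17 - 16) ≡ 34/1 mod 41. 1⁻¹ ≡ 1 (mod 41), so λ ≡ 34.
  x = λ² - 16 - 17 = 1156 - 33 ≡ 16; y = λ·(16 - 16) - 2 ≡ 39. → (16, 39)

(16, 39)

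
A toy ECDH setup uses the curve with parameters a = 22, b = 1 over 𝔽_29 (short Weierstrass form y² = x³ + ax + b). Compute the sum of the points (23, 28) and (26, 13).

(5, 27)

(23, 28) + (26, 13). λ = (13 - 28)/(26 - 23) ≡ 14/3 mod 29. 3⁻¹ ≡ 10 (mod 29), so λ ≡ 24.
  x = λ² - 23 - 26 = 576 - 49 ≡ 5; y = λ·(23 - 5) - 28 ≡ 27. → (5, 27)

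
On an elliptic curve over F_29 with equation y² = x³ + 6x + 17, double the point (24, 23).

tangent at (24, 23): λ = (3·24² + 6)/(2·23) ≡ 23/17. 17⁻¹ ≡ 12 (mod 29), so λ ≡ 23·12 ≡ 15.
  x = λ² - 24 - 24 = 225 - 48 ≡ 3; y = λ·(24 - 3) - 23 ≡ 2. → (3, 2)

(3, 2)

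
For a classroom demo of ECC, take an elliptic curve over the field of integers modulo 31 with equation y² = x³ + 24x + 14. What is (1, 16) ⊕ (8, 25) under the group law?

(1, 16) + (8, 25). λ = (25 - 16)/(8 - 1) ≡ 9/7 mod 31. 7⁻¹ ≡ 9 (mod 31), so λ ≡ 19.
  x = λ² - 1 - 8 = 361 - 9 ≡ 11; y = λ·(1 - 11) - 16 ≡ 11. → (11, 11)

(11, 11)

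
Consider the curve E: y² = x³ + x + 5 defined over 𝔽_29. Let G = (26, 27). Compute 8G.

Double-and-add on 8 = (1000)₂. Start with G = (26, 27) for the leading 1-bit.
double: tangent at (26, 27): λ = (3·26² + 1)/(2·27) ≡ 28/25. 25⁻¹ ≡ 7 (mod 29), so λ ≡ 28·7 ≡ 22.
  x = λ² - 26 - 26 = 484 - 52 ≡ 26; y = λ·(26 - 26) - 27 ≡ 2. → (26, 2)
double: tangent at (26, 2): λ = (3·26² + 1)/(2·2) ≡ 28/4. 4⁻¹ ≡ 22 (mod 29) since 4·22 = 88 ≡ 1, so λ ≡ 28·22 ≡ 7.
  x = λ² - 26 - 26 = 49 - 52 ≡ 26; y = λ·(26 - 26) - 2 ≡ 27. → (26, 27)
double: tangent at (26, 27): λ = (3·26² + 1)/(2·27) ≡ 28/25. 25⁻¹ ≡ 7 (mod 29), so λ ≡ 28·7 ≡ 22.
  x = λ² - 26 - 26 = 484 - 52 ≡ 26; y = λ·(26 - 26) - 27 ≡ 2. → (26, 2)

(26, 2)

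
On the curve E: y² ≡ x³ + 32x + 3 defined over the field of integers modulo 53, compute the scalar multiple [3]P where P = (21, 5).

Repeated addition: build up to 3P.
2P: tangent at (21, 5): λ = (3·21² + 32)/(2·5) ≡ 30/10. 10⁻¹ ≡ 16 (mod 53), so λ ≡ 30·16 ≡ 3.
  x = λ² - 21 - 21 = 9 - 42 ≡ 20; y = λ·(21 - 20) - 5 ≡ 51. → (20, 51)
3P: (20, 51) + (21, 5). λ = (5 - 51)/(21 - 20) ≡ 7/1 mod 53. 1⁻¹ ≡ 1 (mod 53), so λ ≡ 7.
  x = λ² - 20 - 21 = 49 - 41 ≡ 8; y = λ·(20 - 8) - 51 ≡ 33. → (8, 33)

(8, 33)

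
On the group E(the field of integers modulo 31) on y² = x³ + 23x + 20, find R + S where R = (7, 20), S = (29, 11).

(7, 20) + (29, 11). λ = (11 - 20)/(29 - 7) ≡ 22/22 mod 31. 22⁻¹ ≡ 24 (mod 31), so λ ≡ 1.
  x = λ² - 7 - 29 = 1 - 36 ≡ 27; y = λ·(7 - 27) - 20 ≡ 22. → (27, 22)

(27, 22)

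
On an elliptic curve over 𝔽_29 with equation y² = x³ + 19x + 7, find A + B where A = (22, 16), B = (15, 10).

(17, 9)

(22, 16) + (15, 10). λ = (10 - 16)/(15 - 22) ≡ 23/22 mod 29. 22⁻¹ ≡ 4 (mod 29), so λ ≡ 5.
  x = λ² - 22 - 15 = 25 - 37 ≡ 17; y = λ·(22 - 17) - 16 ≡ 9. → (17, 9)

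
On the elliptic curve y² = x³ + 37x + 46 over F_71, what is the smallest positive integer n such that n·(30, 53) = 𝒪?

10

2P: tangent at (30, 53): λ = (3·30² + 37)/(2·53) ≡ 39/35. 35⁻¹ ≡ 69 (mod 71), so λ ≡ 39·69 ≡ 64.
  x = λ² - 30 - 30 = 4096 - 60 ≡ 60; y = λ·(30 - 60) - 53 ≡ 15. → (60, 15)
3P: (60, 15) + (30, 53). λ = (53 - 15)/(30 - 60) ≡ 38/41 mod 71. 41⁻¹ ≡ 26 (mod 71), so λ ≡ 65.
  x = λ² - 60 - 30 = 4225 - 90 ≡ 17; y = λ·(60 - 17) - 15 ≡ 11. → (17, 11)
4P: (17, 11) + (30, 53). λ = (53 - 11)/(30 - 17) ≡ 42/13 mod 71. 13⁻¹ ≡ 11 (mod 71), so λ ≡ 36.
  x = λ² - 17 - 30 = 1296 - 47 ≡ 42; y = λ·(17 - 42) - 11 ≡ 12. → (42, 12)
5P: (42, 12) + (30, 53). λ = (53 - 12)/(30 - 42) ≡ 41/59 mod 71. 59⁻¹ ≡ 65 (mod 71), so λ ≡ 38.
  x = λ² - 42 - 30 = 1444 - 72 ≡ 23; y = λ·(42 - 23) - 12 ≡ 0. → (23, 0)
6P: (23, 0) + (30, 53). λ = (53 - 0)/(30 - 23) ≡ 53/7 mod 71. 7⁻¹ ≡ 61 (mod 71) since 7·61 = 427 ≡ 1, so λ ≡ 38.
  x = λ² - 23 - 30 = 1444 - 53 ≡ 42; y = λ·(23 - 42) - 0 ≡ 59. → (42, 59)
7P: (42, 59) + (30, 53). λ = (53 - 59)/(30 - 42) ≡ 65/59 mod 71. 59⁻¹ ≡ 65 (mod 71), so λ ≡ 36.
  x = λ² - 42 - 30 = 1296 - 72 ≡ 17; y = λ·(42 - 17) - 59 ≡ 60. → (17, 60)
8P: (17, 60) + (30, 53). λ = (53 - 60)/(30 - 17) ≡ 64/13 mod 71. 13⁻¹ ≡ 11 (mod 71), so λ ≡ 65.
  x = λ² - 17 - 30 = 4225 - 47 ≡ 60; y = λ·(17 - 60) - 60 ≡ 56. → (60, 56)
9P: (60, 56) + (30, 53). λ = (53 - 56)/(30 - 60) ≡ 68/41 mod 71. 41⁻¹ ≡ 26 (mod 71), so λ ≡ 64.
  x = λ² - 60 - 30 = 4096 - 90 ≡ 30; y = λ·(60 - 30) - 56 ≡ 18. → (30, 18)
10P: (30, 18) + (30, 53): same x and y₁ ≡ -y₂, so the sum is 𝒪.
10P = 𝒪, so the order is 10.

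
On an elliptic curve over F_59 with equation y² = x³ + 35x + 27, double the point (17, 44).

(1, 2)

tangent at (17, 44): λ = (3·17² + 35)/(2·44) ≡ 17/29. 29⁻¹ ≡ 57 (mod 59), so λ ≡ 17·57 ≡ 25.
  x = λ² - 17 - 17 = 625 - 34 ≡ 1; y = λ·(17 - 1) - 44 ≡ 2. → (1, 2)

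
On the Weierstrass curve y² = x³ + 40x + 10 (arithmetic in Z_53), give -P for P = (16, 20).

(16, 33)

-(16, 20) = (16, -20 mod 53) = (16, 33).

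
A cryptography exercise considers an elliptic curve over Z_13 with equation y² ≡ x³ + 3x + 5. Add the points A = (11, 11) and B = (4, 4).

(11, 11) + (4, 4). λ = (4 - 11)/(4 - 11) ≡ 6/6 mod 13. 6⁻¹ ≡ 11 (mod 13), so λ ≡ 1.
  x = λ² - 11 - 4 = 1 - 15 ≡ 12; y = λ·(11 - 12) - 11 ≡ 1. → (12, 1)

(12, 1)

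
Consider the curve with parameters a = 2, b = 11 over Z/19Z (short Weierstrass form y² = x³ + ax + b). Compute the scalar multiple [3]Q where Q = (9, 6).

(16, 4)

Repeated addition: build up to 3Q.
2Q: tangent at (9, 6): λ = (3·9² + 2)/(2·6) ≡ 17/12. 12⁻¹ ≡ 8 (mod 19), so λ ≡ 17·8 ≡ 3.
  x = λ² - 9 - 9 = 9 - 18 ≡ 10; y = λ·(9 - 10) - 6 ≡ 10. → (10, 10)
3Q: (10, 10) + (9, 6). λ = (6 - 10)/(9 - 10) ≡ 15/18 mod 19. 18⁻¹ ≡ 18 (mod 19), so λ ≡ 4.
  x = λ² - 10 - 9 = 16 - 19 ≡ 16; y = λ·(10 - 16) - 10 ≡ 4. → (16, 4)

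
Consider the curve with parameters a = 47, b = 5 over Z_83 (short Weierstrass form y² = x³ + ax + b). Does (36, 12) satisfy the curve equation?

y² = 12² ≡ 61; x³ + 47x + 5 = 48353 ≡ 47 (mod 83). 61 ≠ 47.

no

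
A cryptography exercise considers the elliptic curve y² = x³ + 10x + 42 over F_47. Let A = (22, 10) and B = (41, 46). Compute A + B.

(1, 10)

(22, 10) + (41, 46). λ = (46 - 10)/(41 - 22) ≡ 36/19 mod 47. 19⁻¹ ≡ 5 (mod 47), so λ ≡ 39.
  x = λ² - 22 - 41 = 1521 - 63 ≡ 1; y = λ·(22 - 1) - 10 ≡ 10. → (1, 10)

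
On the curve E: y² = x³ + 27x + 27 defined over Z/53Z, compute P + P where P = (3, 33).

tangent at (3, 33): λ = (3·3² + 27)/(2·33) ≡ 1/13. 13⁻¹ ≡ 49 (mod 53), so λ ≡ 1·49 ≡ 49.
  x = λ² - 3 - 3 = 2401 - 6 ≡ 10; y = λ·(3 - 10) - 33 ≡ 48. → (10, 48)

(10, 48)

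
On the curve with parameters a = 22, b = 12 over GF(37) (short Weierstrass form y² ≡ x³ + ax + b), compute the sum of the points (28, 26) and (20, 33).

(28, 26) + (20, 33). λ = (33 - 26)/(20 - 28) ≡ 7/29 mod 37. 29⁻¹ ≡ 23 (mod 37), so λ ≡ 13.
  x = λ² - 28 - 20 = 169 - 48 ≡ 10; y = λ·(28 - 10) - 26 ≡ 23. → (10, 23)

(10, 23)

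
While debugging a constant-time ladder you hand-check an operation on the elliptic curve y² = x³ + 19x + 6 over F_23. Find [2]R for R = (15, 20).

tangent at (15, 20): λ = (3·15² + 19)/(2·20) ≡ 4/17. 17⁻¹ ≡ 19 (mod 23) since 17·19 = 323 ≡ 1, so λ ≡ 4·19 ≡ 7.
  x = λ² - 15 - 15 = 49 - 30 ≡ 19; y = λ·(15 - 19) - 20 ≡ 21. → (19, 21)

(19, 21)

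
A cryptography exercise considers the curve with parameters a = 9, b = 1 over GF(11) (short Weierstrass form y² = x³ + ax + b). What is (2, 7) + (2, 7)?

tangent at (2, 7): λ = (3·2² + 9)/(2·7) ≡ 10/3. 3⁻¹ ≡ 4 (mod 11), so λ ≡ 10·4 ≡ 7.
  x = λ² - 2 - 2 = 49 - 4 ≡ 1; y = λ·(2 - 1) - 7 ≡ 0. → (1, 0)

(1, 0)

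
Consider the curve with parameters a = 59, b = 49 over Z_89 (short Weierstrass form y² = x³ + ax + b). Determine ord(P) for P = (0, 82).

2P: tangent at (0, 82): λ = (3·0² + 59)/(2·82) ≡ 59/75. 75⁻¹ ≡ 19 (mod 89), so λ ≡ 59·19 ≡ 53.
  x = λ² - 0 - 0 = 2809 - 0 ≡ 50; y = λ·(0 - 50) - 82 ≡ 27. → (50, 27)
3P: (50, 27) + (0, 82). λ = (82 - 27)/(0 - 50) ≡ 55/39 mod 89. 39⁻¹ ≡ 16 (mod 89), so λ ≡ 79.
  x = λ² - 50 - 0 = 6241 - 50 ≡ 50; y = λ·(50 - 50) - 27 ≡ 62. → (50, 62)
4P: (50, 62) + (0, 82). λ = (82 - 62)/(0 - 50) ≡ 20/39 mod 89. 39⁻¹ ≡ 16 (mod 89), so λ ≡ 53.
  x = λ² - 50 - 0 = 2809 - 50 ≡ 0; y = λ·(50 - 0) - 62 ≡ 7. → (0, 7)
5P: (0, 7) + (0, 82): same x and y₁ ≡ -y₂, so the sum is the point at infinity.
5P = the point at infinity, so the order is 5.

5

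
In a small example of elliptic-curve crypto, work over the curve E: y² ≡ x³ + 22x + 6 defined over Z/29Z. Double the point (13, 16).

(2, 0)

tangent at (13, 16): λ = (3·13² + 22)/(2·16) ≡ 7/3. 3⁻¹ ≡ 10 (mod 29), so λ ≡ 7·10 ≡ 12.
  x = λ² - 13 - 13 = 144 - 26 ≡ 2; y = λ·(13 - 2) - 16 ≡ 0. → (2, 0)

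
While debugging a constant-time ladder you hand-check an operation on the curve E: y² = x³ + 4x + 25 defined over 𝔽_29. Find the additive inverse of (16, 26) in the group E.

(16, 3)

-(16, 26) = (16, -26 mod 29) = (16, 3).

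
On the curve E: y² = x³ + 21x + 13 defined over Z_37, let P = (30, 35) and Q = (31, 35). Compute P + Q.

(30, 35) + (31, 35). λ = (35 - 35)/(31 - 30) ≡ 0/1 mod 37. 1⁻¹ ≡ 1 (mod 37), so λ ≡ 0.
  x = λ² - 30 - 31 = 0 - 61 ≡ 13; y = λ·(30 - 13) - 35 ≡ 2. → (13, 2)

(13, 2)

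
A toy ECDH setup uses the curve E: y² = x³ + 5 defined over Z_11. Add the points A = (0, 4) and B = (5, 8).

(0, 4) + (5, 8). λ = (8 - 4)/(5 - 0) ≡ 4/5 mod 11. 5⁻¹ ≡ 9 (mod 11), so λ ≡ 3.
  x = λ² - 0 - 5 = 9 - 5 ≡ 4; y = λ·(0 - 4) - 4 ≡ 6. → (4, 6)

(4, 6)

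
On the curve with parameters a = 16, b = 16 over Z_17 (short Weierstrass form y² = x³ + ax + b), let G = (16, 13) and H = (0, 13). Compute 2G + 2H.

(14, 14)

First 2G:
Repeated addition: build up to 2G.
2G: tangent at (16, 13): λ = (3·16² + 16)/(2·13) ≡ 2/9. 9⁻¹ ≡ 2 (mod 17), so λ ≡ 2·2 ≡ 4.
  x = λ² - 16 - 16 = 16 - 32 ≡ 1; y = λ·(16 - 1) - 13 ≡ 13. → (1, 13)
2G = (1, 13).
Next 2H:
Repeated addition: build up to 2H.
2H: tangent at (0, 13): λ = (3·0² + 16)/(2·13) ≡ 16/9. 9⁻¹ ≡ 2 (mod 17) since 9·2 = 18 ≡ 1, so λ ≡ 16·2 ≡ 15.
  x = λ² - 0 - 0 = 225 - 0 ≡ 4; y = λ·(0 - 4) - 13 ≡ 12. → (4, 12)
2H = (4, 12).
Finally 2G + 2H:
(1, 13) + (4, 12). λ = (12 - 13)/(4 - 1) ≡ 16/3 mod 17. 3⁻¹ ≡ 6 (mod 17) since 3·6 = 18 ≡ 1, so λ ≡ 11.
  x = λ² - 1 - 4 = 121 - 5 ≡ 14; y = λ·(1 - 14) - 13 ≡ 14. → (14, 14)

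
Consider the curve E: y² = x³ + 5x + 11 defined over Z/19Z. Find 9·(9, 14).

Write Q = (9, 14).
Repeated addition: build up to 9Q.
2Q: tangent at (9, 14): λ = (3·9² + 5)/(2·14) ≡ 1/9. 9⁻¹ ≡ 17 (mod 19) since 9·17 = 153 ≡ 1, so λ ≡ 1·17 ≡ 17.
  x = λ² - 9 - 9 = 289 - 18 ≡ 5; y = λ·(9 - 5) - 14 ≡ 16. → (5, 16)
3Q: (5, 16) + (9, 14). λ = (14 - 16)/(9 - 5) ≡ 17/4 mod 19. 4⁻¹ ≡ 5 (mod 19) since 4·5 = 20 ≡ 1, so λ ≡ 9.
  x = λ² - 5 - 9 = 81 - 14 ≡ 10; y = λ·(5 - 10) - 16 ≡ 15. → (10, 15)
4Q: (10, 15) + (9, 14). λ = (14 - 15)/(9 - 10) ≡ 18/18 mod 19. 18⁻¹ ≡ 18 (mod 19), so λ ≡ 1.
  x = λ² - 10 - 9 = 1 - 19 ≡ 1; y = λ·(10 - 1) - 15 ≡ 13. → (1, 13)
5Q: (1, 13) + (9, 14). λ = (14 - 13)/(9 - 1) ≡ 1/8 mod 19. 8⁻¹ ≡ 12 (mod 19), so λ ≡ 12.
  x = λ² - 1 - 9 = 144 - 10 ≡ 1; y = λ·(1 - 1) - 13 ≡ 6. → (1, 6)
6Q: (1, 6) + (9, 14). λ = (14 - 6)/(9 - 1) ≡ 8/8 mod 19. 8⁻¹ ≡ 12 (mod 19), so λ ≡ 1.
  x = λ² - 1 - 9 = 1 - 10 ≡ 10; y = λ·(1 - 10) - 6 ≡ 4. → (10, 4)
7Q: (10, 4) + (9, 14). λ = (14 - 4)/(9 - 10) ≡ 10/18 mod 19. 18⁻¹ ≡ 18 (mod 19), so λ ≡ 9.
  x = λ² - 10 - 9 = 81 - 19 ≡ 5; y = λ·(10 - 5) - 4 ≡ 3. → (5, 3)
8Q: (5, 3) + (9, 14). λ = (14 - 3)/(9 - 5) ≡ 11/4 mod 19. 4⁻¹ ≡ 5 (mod 19), so λ ≡ 17.
  x = λ² - 5 - 9 = 289 - 14 ≡ 9; y = λ·(5 - 9) - 3 ≡ 5. → (9, 5)
9Q: (9, 5) + (9, 14): same x and y₁ ≡ -y₂, so the sum is 𝒪.

O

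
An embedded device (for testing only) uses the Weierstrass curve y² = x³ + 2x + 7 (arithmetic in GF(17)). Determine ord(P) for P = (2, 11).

2P: tangent at (2, 11): λ = (3·2² + 2)/(2·11) ≡ 14/5. 5⁻¹ ≡ 7 (mod 17) since 5·7 = 35 ≡ 1, so λ ≡ 14·7 ≡ 13.
  x = λ² - 2 - 2 = 169 - 4 ≡ 12; y = λ·(2 - 12) - 11 ≡ 12. → (12, 12)
3P: (12, 12) + (2, 11). λ = (11 - 12)/(2 - 12) ≡ 16/7 mod 17. 7⁻¹ ≡ 5 (mod 17) since 7·5 = 35 ≡ 1, so λ ≡ 12.
  x = λ² - 12 - 2 = 144 - 14 ≡ 11; y = λ·(12 - 11) - 12 ≡ 0. → (11, 0)
4P: (11, 0) + (2, 11). λ = (11 - 0)/(2 - 11) ≡ 11/8 mod 17. 8⁻¹ ≡ 15 (mod 17), so λ ≡ 12.
  x = λ² - 11 - 2 = 144 - 13 ≡ 12; y = λ·(11 - 12) - 0 ≡ 5. → (12, 5)
5P: (12, 5) + (2, 11). λ = (11 - 5)/(2 - 12) ≡ 6/7 mod 17. 7⁻¹ ≡ 5 (mod 17), so λ ≡ 13.
  x = λ² - 12 - 2 = 169 - 14 ≡ 2; y = λ·(12 - 2) - 5 ≡ 6. → (2, 6)
6P: (2, 6) + (2, 11): same x and y₁ ≡ -y₂, so the sum is 𝒪.
6P = 𝒪, so the order is 6.

6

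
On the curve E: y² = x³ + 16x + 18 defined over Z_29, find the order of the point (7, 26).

2P: tangent at (7, 26): λ = (3·7² + 16)/(2·26) ≡ 18/23. 23⁻¹ ≡ 24 (mod 29), so λ ≡ 18·24 ≡ 26.
  x = λ² - 7 - 7 = 676 - 14 ≡ 24; y = λ·(7 - 24) - 26 ≡ 25. → (24, 25)
3P: (24, 25) + (7, 26). λ = (26 - 25)/(7 - 24) ≡ 1/12 mod 29. 12⁻¹ ≡ 17 (mod 29), so λ ≡ 17.
  x = λ² - 24 - 7 = 289 - 31 ≡ 26; y = λ·(24 - 26) - 25 ≡ 28. → (26, 28)
4P: (26, 28) + (7, 26). λ = (26 - 28)/(7 - 26) ≡ 27/10 mod 29. 10⁻¹ ≡ 3 (mod 29) since 10·3 = 30 ≡ 1, so λ ≡ 23.
  x = λ² - 26 - 7 = 529 - 33 ≡ 3; y = λ·(26 - 3) - 28 ≡ 8. → (3, 8)
5P: (3, 8) + (7, 26). λ = (26 - 8)/(7 - 3) ≡ 18/4 mod 29. 4⁻¹ ≡ 22 (mod 29), so λ ≡ 19.
  x = λ² - 3 - 7 = 361 - 10 ≡ 3; y = λ·(3 - 3) - 8 ≡ 21. → (3, 21)
6P: (3, 21) + (7, 26). λ = (26 - 21)/(7 - 3) ≡ 5/4 mod 29. 4⁻¹ ≡ 22 (mod 29), so λ ≡ 23.
  x = λ² - 3 - 7 = 529 - 10 ≡ 26; y = λ·(3 - 26) - 21 ≡ 1. → (26, 1)
7P: (26, 1) + (7, 26). λ = (26 - 1)/(7 - 26) ≡ 25/10 mod 29. 10⁻¹ ≡ 3 (mod 29), so λ ≡ 17.
  x = λ² - 26 - 7 = 289 - 33 ≡ 24; y = λ·(26 - 24) - 1 ≡ 4. → (24, 4)
8P: (24, 4) + (7, 26). λ = (26 - 4)/(7 - 24) ≡ 22/12 mod 29. 12⁻¹ ≡ 17 (mod 29), so λ ≡ 26.
  x = λ² - 24 - 7 = 676 - 31 ≡ 7; y = λ·(24 - 7) - 4 ≡ 3. → (7, 3)
9P: (7, 3) + (7, 26): same x and y₁ ≡ -y₂, so the sum is O.
9P = O, so the order is 9.

9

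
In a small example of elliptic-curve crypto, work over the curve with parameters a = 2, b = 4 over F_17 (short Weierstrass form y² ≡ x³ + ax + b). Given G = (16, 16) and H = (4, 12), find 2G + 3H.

First 2G:
Repeated addition: build up to 2G.
2G: tangent at (16, 16): λ = (3·16² + 2)/(2·16) ≡ 5/15. 15⁻¹ ≡ 8 (mod 17) since 15·8 = 120 ≡ 1, so λ ≡ 5·8 ≡ 6.
  x = λ² - 16 - 16 = 36 - 32 ≡ 4; y = λ·(16 - 4) - 16 ≡ 5. → (4, 5)
2G = (4, 5).
Next 3H:
Repeated addition: build up to 3H.
2H: tangent at (4, 12): λ = (3·4² + 2)/(2·12) ≡ 16/7. 7⁻¹ ≡ 5 (mod 17), so λ ≡ 16·5 ≡ 12.
  x = λ² - 4 - 4 = 144 - 8 ≡ 0; y = λ·(4 - 0) - 12 ≡ 2. → (0, 2)
3H: (0, 2) + (4, 12). λ = (12 - 2)/(4 - 0) ≡ 10/4 mod 17. 4⁻¹ ≡ 13 (mod 17), so λ ≡ 11.
  x = λ² - 0 - 4 = 121 - 4 ≡ 15; y = λ·(0 - 15) - 2 ≡ 3. → (15, 3)
3H = (15, 3).
Finally 2G + 3H:
(4, 5) + (15, 3). λ = (3 - 5)/(15 - 4) ≡ 15/11 mod 17. 11⁻¹ ≡ 14 (mod 17), so λ ≡ 6.
  x = λ² - 4 - 15 = 36 - 19 ≡ 0; y = λ·(4 - 0) - 5 ≡ 2. → (0, 2)

(0, 2)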